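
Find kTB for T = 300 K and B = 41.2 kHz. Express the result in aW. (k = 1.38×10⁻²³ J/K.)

P_n = kTB = 1.38×10⁻²³ × 300 × 4.12×10⁴ = 1.71×10⁻¹⁶ W = 171 aW

171 aW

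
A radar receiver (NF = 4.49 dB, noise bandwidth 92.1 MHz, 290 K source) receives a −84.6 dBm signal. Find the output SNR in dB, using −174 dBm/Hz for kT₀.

5.3 dB

Noise floor: N = −174 + 10 log₁₀(B) + NF
10 log₁₀(9.21×10⁷) = 79.64 dB
N = −174 + 79.64 + 4.49 = −89.87 dBm
SNR = P_sig − N = −84.6 − (−89.87) = 5.27 dB → 5.3 dB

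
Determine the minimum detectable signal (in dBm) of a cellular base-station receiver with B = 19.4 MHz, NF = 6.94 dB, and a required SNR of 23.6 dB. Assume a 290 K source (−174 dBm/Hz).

−70.6 dBm

Sensitivity = −174 + 10 log₁₀(B) + NF + SNR_min
= −174 + 72.88 + 6.94 + 23.6
= −70.58 dBm → −70.6 dBm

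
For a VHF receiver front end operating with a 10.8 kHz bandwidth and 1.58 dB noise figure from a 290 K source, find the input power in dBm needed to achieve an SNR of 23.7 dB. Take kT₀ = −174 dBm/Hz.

−108.4 dBm

Sensitivity = −174 + 10 log₁₀(B) + NF + SNR_min
= −174 + 40.33 + 1.58 + 23.7
= −108.39 dBm → −108.4 dBm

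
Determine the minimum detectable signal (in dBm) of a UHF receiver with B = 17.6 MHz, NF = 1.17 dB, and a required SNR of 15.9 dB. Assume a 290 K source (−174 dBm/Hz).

−84.5 dBm

Sensitivity = −174 + 10 log₁₀(B) + NF + SNR_min
= −174 + 72.46 + 1.17 + 15.9
= −84.47 dBm → −84.5 dBm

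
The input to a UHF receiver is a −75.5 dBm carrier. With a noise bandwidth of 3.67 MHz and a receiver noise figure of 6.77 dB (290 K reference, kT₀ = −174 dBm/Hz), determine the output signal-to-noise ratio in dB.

Noise floor: N = −174 + 10 log₁₀(B) + NF
10 log₁₀(3.67×10⁶) = 65.65 dB
N = −174 + 65.65 + 6.77 = −101.58 dBm
SNR = P_sig − N = −75.5 − (−101.58) = 26.08 dB → 26.1 dB

26.1 dB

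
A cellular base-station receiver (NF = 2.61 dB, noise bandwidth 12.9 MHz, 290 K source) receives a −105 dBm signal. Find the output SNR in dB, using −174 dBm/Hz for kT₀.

−4.7 dB

Noise floor: N = −174 + 10 log₁₀(B) + NF
10 log₁₀(1.29×10⁷) = 71.11 dB
N = −174 + 71.11 + 2.61 = −100.28 dBm
SNR = P_sig − N = −105 − (−100.28) = −4.72 dB → −4.7 dB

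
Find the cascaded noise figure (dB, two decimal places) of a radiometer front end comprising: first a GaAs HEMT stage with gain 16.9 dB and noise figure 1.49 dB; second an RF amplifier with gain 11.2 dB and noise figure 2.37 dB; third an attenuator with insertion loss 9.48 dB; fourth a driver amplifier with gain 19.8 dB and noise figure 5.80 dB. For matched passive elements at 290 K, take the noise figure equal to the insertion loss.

1.69 dB

Convert to linear (a loss of L dB is a gain of −L dB): F_i = 10^(NF_i/10), G_i = 10^(G_i,dB/10)
  Stage 1: F_1 = 10^(1.49/10) = 1.409, G_1 = 10^(16.9/10) = 48.98
  Stage 2: F_2 = 10^(2.37/10) = 1.726, G_2 = 10^(11.2/10) = 13.18
  Stage 3: F_3 = 10^(9.48/10) = 8.872, G_3 = 10^(−9.48/10) = 0.1127
  Stage 4: F_4 = 10^(5.80/10) = 3.802, G_4 = 10^(19.8/10) = 95.50
Friis cascade:
  F = 1.409 + (1.726 − 1)/48.98 + (8.872 − 1)/645.7 + (3.802 − 1)/72.78 = 1.475
NF = 10 log₁₀(1.475) = 1.69 dB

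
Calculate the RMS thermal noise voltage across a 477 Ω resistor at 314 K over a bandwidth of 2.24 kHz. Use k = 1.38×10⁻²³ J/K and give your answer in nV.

136 nV

V_n = √(4kTRB)
4kTRB = 4 × 1.38×10⁻²³ × 314 × 4.77×10² × 2.24×10³ = 1.85×10⁻¹⁴ V²
V_n = √(1.85×10⁻¹⁴) = 1.36×10⁻⁷ V = 136 nV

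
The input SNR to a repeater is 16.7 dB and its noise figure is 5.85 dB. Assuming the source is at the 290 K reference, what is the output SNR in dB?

By definition F = SNR_in/SNR_out, so in dB: SNR_out = SNR_in − NF
SNR_out = 16.7 − 5.85 = 10.85 dB

10.85 dB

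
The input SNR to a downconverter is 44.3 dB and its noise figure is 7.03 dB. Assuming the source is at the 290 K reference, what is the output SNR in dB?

By definition F = SNR_in/SNR_out, so in dB: SNR_out = SNR_in − NF
SNR_out = 44.3 − 7.03 = 37.27 dB

37.27 dB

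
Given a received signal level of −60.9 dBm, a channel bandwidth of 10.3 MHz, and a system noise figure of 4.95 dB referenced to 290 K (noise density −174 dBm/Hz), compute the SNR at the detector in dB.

38.0 dB

Noise floor: N = −174 + 10 log₁₀(B) + NF
10 log₁₀(1.03×10⁷) = 70.13 dB
N = −174 + 70.13 + 4.95 = −98.92 dBm
SNR = P_sig − N = −60.9 − (−98.92) = 38.02 dB → 38.0 dB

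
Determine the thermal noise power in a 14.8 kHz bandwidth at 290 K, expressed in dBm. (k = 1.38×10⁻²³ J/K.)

P_n = kTB = 1.38×10⁻²³ × 290 × 1.48×10⁴ = 5.92×10⁻¹⁷ W
In dBm: 10 log₁₀(5.92×10⁻¹⁷ / 10⁻³) = −132.3 dBm

−132.3 dBm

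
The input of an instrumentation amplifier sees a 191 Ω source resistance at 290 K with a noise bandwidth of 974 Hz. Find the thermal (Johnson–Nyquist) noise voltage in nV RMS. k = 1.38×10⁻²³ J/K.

54.6 nV

V_n = √(4kTRB)
4kTRB = 4 × 1.38×10⁻²³ × 290 × 1.91×10² × 9.74×10² = 2.98×10⁻¹⁵ V²
V_n = √(2.98×10⁻¹⁵) = 5.46×10⁻⁸ V = 54.6 nV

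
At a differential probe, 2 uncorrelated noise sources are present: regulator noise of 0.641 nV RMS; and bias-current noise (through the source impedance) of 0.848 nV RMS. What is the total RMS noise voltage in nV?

1.06 nV

Uncorrelated sources add in power (mean-square): V_tot = √(ΣV_i²)
V_tot = √[(6.41×10⁻¹⁰)² + (8.48×10⁻¹⁰)²] = 1.06×10⁻⁹ V = 1.06 nV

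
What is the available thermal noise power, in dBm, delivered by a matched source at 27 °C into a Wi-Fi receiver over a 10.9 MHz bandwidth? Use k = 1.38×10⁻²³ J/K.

T = 27 °C + 273.15 = 300.15 K
P_n = kTB = 1.38×10⁻²³ × 300.15 × 1.09×10⁷ = 4.51×10⁻¹⁴ W
In dBm: 10 log₁₀(4.51×10⁻¹⁴ / 10⁻³) = −103.5 dBm

−103.5 dBm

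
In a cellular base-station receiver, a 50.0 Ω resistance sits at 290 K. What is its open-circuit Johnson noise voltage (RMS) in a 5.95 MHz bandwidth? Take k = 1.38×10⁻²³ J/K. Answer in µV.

V_n = √(4kTRB)
4kTRB = 4 × 1.38×10⁻²³ × 290 × 5.00×10¹ × 5.95×10⁶ = 4.76×10⁻¹² V²
V_n = √(4.76×10⁻¹²) = 2.18×10⁻⁶ V = 2.18 µV

2.18 µV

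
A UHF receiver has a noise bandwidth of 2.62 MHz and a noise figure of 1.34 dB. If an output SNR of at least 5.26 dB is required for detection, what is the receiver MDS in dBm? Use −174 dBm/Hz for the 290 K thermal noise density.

−103.2 dBm

Sensitivity = −174 + 10 log₁₀(B) + NF + SNR_min
= −174 + 64.18 + 1.34 + 5.26
= −103.22 dBm → −103.2 dBm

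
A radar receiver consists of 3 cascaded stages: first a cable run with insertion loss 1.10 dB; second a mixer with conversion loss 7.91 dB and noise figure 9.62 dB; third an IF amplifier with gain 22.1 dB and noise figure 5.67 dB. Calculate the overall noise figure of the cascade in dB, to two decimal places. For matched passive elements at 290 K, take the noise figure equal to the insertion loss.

Convert to linear (a loss of L dB is a gain of −L dB): F_i = 10^(NF_i/10), G_i = 10^(G_i,dB/10)
  Stage 1: F_1 = 10^(1.10/10) = 1.288, G_1 = 10^(−1.10/10) = 0.7762
  Stage 2: F_2 = 10^(9.62/10) = 9.162, G_2 = 10^(−7.91/10) = 0.1618
  Stage 3: F_3 = 10^(5.67/10) = 3.690, G_3 = 10^(22.1/10) = 162.2
Friis cascade:
  F = 1.288 + (9.162 − 1)/0.7762 + (3.690 − 1)/0.1256 = 33.22
NF = 10 log₁₀(33.22) = 15.21 dB

15.21 dB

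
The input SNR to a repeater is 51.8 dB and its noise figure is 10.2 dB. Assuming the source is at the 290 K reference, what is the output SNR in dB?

41.6 dB

By definition F = SNR_in/SNR_out, so in dB: SNR_out = SNR_in − NF
SNR_out = 51.8 − 10.2 = 41.6 dB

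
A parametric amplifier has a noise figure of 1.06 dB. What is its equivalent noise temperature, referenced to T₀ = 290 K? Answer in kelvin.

80.2 K

F = 10^(1.06/10) = 1.27644
T_e = (F − 1)·T₀ = (1.27644 − 1) × 290 = 80.2 K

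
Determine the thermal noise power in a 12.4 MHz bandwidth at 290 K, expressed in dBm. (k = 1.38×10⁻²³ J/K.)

P_n = kTB = 1.38×10⁻²³ × 290 × 1.24×10⁷ = 4.96×10⁻¹⁴ W
In dBm: 10 log₁₀(4.96×10⁻¹⁴ / 10⁻³) = −103.0 dBm

−103.0 dBm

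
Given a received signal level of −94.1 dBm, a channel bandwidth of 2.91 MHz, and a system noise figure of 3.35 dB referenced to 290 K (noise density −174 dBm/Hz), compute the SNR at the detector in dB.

11.9 dB

Noise floor: N = −174 + 10 log₁₀(B) + NF
10 log₁₀(2.91×10⁶) = 64.64 dB
N = −174 + 64.64 + 3.35 = −106.01 dBm
SNR = P_sig − N = −94.1 − (−106.01) = 11.91 dB → 11.9 dB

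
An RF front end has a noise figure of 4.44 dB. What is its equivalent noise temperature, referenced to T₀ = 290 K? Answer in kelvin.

516 K

F = 10^(4.44/10) = 2.77971
T_e = (F − 1)·T₀ = (2.77971 − 1) × 290 = 516 K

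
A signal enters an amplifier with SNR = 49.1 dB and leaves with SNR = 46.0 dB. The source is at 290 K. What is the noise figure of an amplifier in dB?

3.1 dB

NF (dB) = SNR_in(dB) − SNR_out(dB) when the source is at T₀
NF = 49.1 − 46.0 = 3.1 dB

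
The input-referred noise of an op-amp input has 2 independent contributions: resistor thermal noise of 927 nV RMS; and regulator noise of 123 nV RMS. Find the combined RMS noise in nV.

935 nV

Uncorrelated sources add in power (mean-square): V_tot = √(ΣV_i²)
V_tot = √[(9.27×10⁻⁷)² + (1.23×10⁻⁷)²] = 9.35×10⁻⁷ V = 935 nV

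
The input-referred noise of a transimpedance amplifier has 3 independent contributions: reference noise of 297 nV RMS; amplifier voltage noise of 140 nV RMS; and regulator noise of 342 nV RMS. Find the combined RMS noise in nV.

474 nV

Uncorrelated sources add in power (mean-square): V_tot = √(ΣV_i²)
V_tot = √[(2.97×10⁻⁷)² + (1.40×10⁻⁷)² + (3.42×10⁻⁷)²] = 4.74×10⁻⁷ V = 474 nV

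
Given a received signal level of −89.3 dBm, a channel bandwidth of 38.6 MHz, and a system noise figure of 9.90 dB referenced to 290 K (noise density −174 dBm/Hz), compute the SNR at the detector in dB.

Noise floor: N = −174 + 10 log₁₀(B) + NF
10 log₁₀(3.86×10⁷) = 75.87 dB
N = −174 + 75.87 + 9.90 = −88.23 dBm
SNR = P_sig − N = −89.3 − (−88.23) = −1.07 dB → −1.1 dB

−1.1 dB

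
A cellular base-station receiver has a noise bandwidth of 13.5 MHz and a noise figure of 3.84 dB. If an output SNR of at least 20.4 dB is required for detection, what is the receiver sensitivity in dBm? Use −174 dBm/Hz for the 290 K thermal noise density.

−78.5 dBm

Sensitivity = −174 + 10 log₁₀(B) + NF + SNR_min
= −174 + 71.3 + 3.84 + 20.4
= −78.46 dBm → −78.5 dBm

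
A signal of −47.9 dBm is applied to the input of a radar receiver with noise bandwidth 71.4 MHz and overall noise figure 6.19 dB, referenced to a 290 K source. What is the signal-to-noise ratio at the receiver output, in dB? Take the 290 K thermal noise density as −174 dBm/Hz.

41.4 dB

Noise floor: N = −174 + 10 log₁₀(B) + NF
10 log₁₀(7.14×10⁷) = 78.54 dB
N = −174 + 78.54 + 6.19 = −89.27 dBm
SNR = P_sig − N = −47.9 − (−89.27) = 41.37 dB → 41.4 dB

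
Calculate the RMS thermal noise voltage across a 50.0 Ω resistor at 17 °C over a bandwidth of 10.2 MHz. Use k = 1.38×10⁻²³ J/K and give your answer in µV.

T = 17 °C + 273.15 = 290.15 K
V_n = √(4kTRB)
4kTRB = 4 × 1.38×10⁻²³ × 290.15 × 5.00×10¹ × 1.02×10⁷ = 8.17×10⁻¹² V²
V_n = √(8.17×10⁻¹²) = 2.86×10⁻⁶ V = 2.86 µV

2.86 µV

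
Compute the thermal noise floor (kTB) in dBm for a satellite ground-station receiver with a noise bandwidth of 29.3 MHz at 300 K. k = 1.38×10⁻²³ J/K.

P_n = kTB = 1.38×10⁻²³ × 300 × 2.93×10⁷ = 1.21×10⁻¹³ W
In dBm: 10 log₁₀(1.21×10⁻¹³ / 10⁻³) = −99.2 dBm

−99.2 dBm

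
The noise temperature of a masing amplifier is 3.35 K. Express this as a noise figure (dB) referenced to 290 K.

F = 1 + T_e/T₀ = 1 + 3.35/290 = 1.01155
NF = 10 log₁₀(1.01155) = 0.050 dB

0.050 dB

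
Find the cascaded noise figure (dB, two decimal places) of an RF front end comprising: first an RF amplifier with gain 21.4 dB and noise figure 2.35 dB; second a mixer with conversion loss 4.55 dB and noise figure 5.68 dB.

Convert to linear (a loss of L dB is a gain of −L dB): F_i = 10^(NF_i/10), G_i = 10^(G_i,dB/10)
  Stage 1: F_1 = 10^(2.35/10) = 1.718, G_1 = 10^(21.4/10) = 138.0
  Stage 2: F_2 = 10^(5.68/10) = 3.698, G_2 = 10^(−4.55/10) = 0.3508
Friis cascade:
  F = 1.718 + (3.698 − 1)/138.0 = 1.737
NF = 10 log₁₀(1.737) = 2.40 dB

2.40 dB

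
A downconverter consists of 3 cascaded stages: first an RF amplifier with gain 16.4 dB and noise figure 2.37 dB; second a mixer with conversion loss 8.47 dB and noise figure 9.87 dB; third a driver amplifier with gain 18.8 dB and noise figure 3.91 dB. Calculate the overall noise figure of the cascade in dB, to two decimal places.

3.35 dB

Convert to linear (a loss of L dB is a gain of −L dB): F_i = 10^(NF_i/10), G_i = 10^(G_i,dB/10)
  Stage 1: F_1 = 10^(2.37/10) = 1.726, G_1 = 10^(16.4/10) = 43.65
  Stage 2: F_2 = 10^(9.87/10) = 9.705, G_2 = 10^(−8.47/10) = 0.1422
  Stage 3: F_3 = 10^(3.91/10) = 2.460, G_3 = 10^(18.8/10) = 75.86
Friis cascade:
  F = 1.726 + (9.705 − 1)/43.65 + (2.460 − 1)/6.209 = 2.160
NF = 10 log₁₀(2.160) = 3.35 dB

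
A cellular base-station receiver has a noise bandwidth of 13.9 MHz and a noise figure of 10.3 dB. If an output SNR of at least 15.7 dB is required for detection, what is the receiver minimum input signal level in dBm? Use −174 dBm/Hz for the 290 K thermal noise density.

−76.6 dBm

Sensitivity = −174 + 10 log₁₀(B) + NF + SNR_min
= −174 + 71.43 + 10.3 + 15.7
= −76.57 dBm → −76.6 dBm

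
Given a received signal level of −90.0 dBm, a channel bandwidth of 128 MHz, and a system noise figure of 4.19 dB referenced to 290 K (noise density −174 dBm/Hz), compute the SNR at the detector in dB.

Noise floor: N = −174 + 10 log₁₀(B) + NF
10 log₁₀(1.28×10⁸) = 81.07 dB
N = −174 + 81.07 + 4.19 = −88.74 dBm
SNR = P_sig − N = −90.0 − (−88.74) = −1.26 dB → −1.3 dB

−1.3 dB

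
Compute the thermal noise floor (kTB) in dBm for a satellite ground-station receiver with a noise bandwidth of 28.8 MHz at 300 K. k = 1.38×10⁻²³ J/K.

−99.2 dBm

P_n = kTB = 1.38×10⁻²³ × 300 × 2.88×10⁷ = 1.19×10⁻¹³ W
In dBm: 10 log₁₀(1.19×10⁻¹³ / 10⁻³) = −99.2 dBm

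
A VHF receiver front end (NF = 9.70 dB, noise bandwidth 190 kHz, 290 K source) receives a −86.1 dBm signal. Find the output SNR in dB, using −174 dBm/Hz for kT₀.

25.4 dB

Noise floor: N = −174 + 10 log₁₀(B) + NF
10 log₁₀(1.90×10⁵) = 52.79 dB
N = −174 + 52.79 + 9.70 = −111.51 dBm
SNR = P_sig − N = −86.1 − (−111.51) = 25.41 dB → 25.4 dB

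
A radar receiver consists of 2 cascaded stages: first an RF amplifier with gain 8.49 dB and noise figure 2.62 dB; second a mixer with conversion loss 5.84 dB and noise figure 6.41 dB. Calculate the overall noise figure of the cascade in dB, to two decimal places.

3.63 dB

Convert to linear (a loss of L dB is a gain of −L dB): F_i = 10^(NF_i/10), G_i = 10^(G_i,dB/10)
  Stage 1: F_1 = 10^(2.62/10) = 1.828, G_1 = 10^(8.49/10) = 7.063
  Stage 2: F_2 = 10^(6.41/10) = 4.375, G_2 = 10^(−5.84/10) = 0.2606
Friis cascade:
  F = 1.828 + (4.375 − 1)/7.063 = 2.306
NF = 10 log₁₀(2.306) = 3.63 dB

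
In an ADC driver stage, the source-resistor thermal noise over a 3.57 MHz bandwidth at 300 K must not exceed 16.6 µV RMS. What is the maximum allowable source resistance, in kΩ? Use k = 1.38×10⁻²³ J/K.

Johnson–Nyquist: V_n = √(4kTRB) ⇒ R = V_n² / (4kTB)
4kTB = 4 × 1.38×10⁻²³ × 300 × 3.57×10⁶ = 5.91×10⁻¹⁴
R = (1.66×10⁻⁵)² / 5.91×10⁻¹⁴ = 4.66×10³ Ω = 4.66 kΩ

4.66 kΩ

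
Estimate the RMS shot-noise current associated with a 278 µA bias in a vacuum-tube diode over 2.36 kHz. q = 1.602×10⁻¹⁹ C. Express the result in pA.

I_n = √(2qI·B)
2qI·B = 2 × 1.602×10⁻¹⁹ × 2.78×10⁻⁴ × 2.36×10³ = 2.10×10⁻¹⁹ A²
I_n = √(2.10×10⁻¹⁹) = 4.58×10⁻¹⁰ A = 458 pA

458 pA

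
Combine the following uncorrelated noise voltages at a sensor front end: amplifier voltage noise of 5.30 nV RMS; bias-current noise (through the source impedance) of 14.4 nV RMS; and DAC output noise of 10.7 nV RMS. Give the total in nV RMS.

Uncorrelated sources add in power (mean-square): V_tot = √(ΣV_i²)
V_tot = √[(5.30×10⁻⁹)² + (1.44×10⁻⁸)² + (1.07×10⁻⁸)²] = 1.87×10⁻⁸ V = 18.7 nV

18.7 nV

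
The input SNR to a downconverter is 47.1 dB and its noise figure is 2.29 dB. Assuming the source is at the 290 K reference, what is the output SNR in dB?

By definition F = SNR_in/SNR_out, so in dB: SNR_out = SNR_in − NF
SNR_out = 47.1 − 2.29 = 44.81 dB

44.81 dB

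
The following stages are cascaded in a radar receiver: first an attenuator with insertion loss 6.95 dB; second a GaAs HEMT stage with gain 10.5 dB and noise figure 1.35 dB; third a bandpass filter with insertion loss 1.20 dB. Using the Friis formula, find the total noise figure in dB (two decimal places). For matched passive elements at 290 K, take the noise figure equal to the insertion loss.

8.39 dB

Convert to linear (a loss of L dB is a gain of −L dB): F_i = 10^(NF_i/10), G_i = 10^(G_i,dB/10)
  Stage 1: F_1 = 10^(6.95/10) = 4.955, G_1 = 10^(−6.95/10) = 0.2018
  Stage 2: F_2 = 10^(1.35/10) = 1.365, G_2 = 10^(10.5/10) = 11.22
  Stage 3: F_3 = 10^(1.20/10) = 1.318, G_3 = 10^(−1.20/10) = 0.7586
Friis cascade:
  F = 4.955 + (1.365 − 1)/0.2018 + (1.318 − 1)/2.265 = 6.901
NF = 10 log₁₀(6.901) = 8.39 dB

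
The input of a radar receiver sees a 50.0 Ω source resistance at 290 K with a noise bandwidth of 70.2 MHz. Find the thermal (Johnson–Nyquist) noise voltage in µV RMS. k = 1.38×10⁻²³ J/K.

7.50 µV

V_n = √(4kTRB)
4kTRB = 4 × 1.38×10⁻²³ × 290 × 5.00×10¹ × 7.02×10⁷ = 5.62×10⁻¹¹ V²
V_n = √(5.62×10⁻¹¹) = 7.50×10⁻⁶ V = 7.50 µV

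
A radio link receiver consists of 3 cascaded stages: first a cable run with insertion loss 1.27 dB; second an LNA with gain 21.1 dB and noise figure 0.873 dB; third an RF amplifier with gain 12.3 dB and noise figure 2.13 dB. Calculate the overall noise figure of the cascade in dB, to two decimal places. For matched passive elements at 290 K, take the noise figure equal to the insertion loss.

Convert to linear (a loss of L dB is a gain of −L dB): F_i = 10^(NF_i/10), G_i = 10^(G_i,dB/10)
  Stage 1: F_1 = 10^(1.27/10) = 1.340, G_1 = 10^(−1.27/10) = 0.7464
  Stage 2: F_2 = 10^(0.873/10) = 1.223, G_2 = 10^(21.1/10) = 128.8
  Stage 3: F_3 = 10^(2.13/10) = 1.633, G_3 = 10^(12.3/10) = 16.98
Friis cascade:
  F = 1.340 + (1.223 − 1)/0.7464 + (1.633 − 1)/96.16 = 1.645
NF = 10 log₁₀(1.645) = 2.16 dB

2.16 dB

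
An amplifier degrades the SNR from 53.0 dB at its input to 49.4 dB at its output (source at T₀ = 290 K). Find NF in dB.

NF (dB) = SNR_in(dB) − SNR_out(dB) when the source is at T₀
NF = 53.0 − 49.4 = 3.6 dB

3.6 dB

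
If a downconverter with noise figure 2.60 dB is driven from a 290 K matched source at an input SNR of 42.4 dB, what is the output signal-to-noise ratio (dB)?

39.80 dB

By definition F = SNR_in/SNR_out, so in dB: SNR_out = SNR_in − NF
SNR_out = 42.4 − 2.60 = 39.80 dB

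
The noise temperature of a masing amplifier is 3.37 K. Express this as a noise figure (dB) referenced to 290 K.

F = 1 + T_e/T₀ = 1 + 3.37/290 = 1.01162
NF = 10 log₁₀(1.01162) = 0.050 dB

0.050 dB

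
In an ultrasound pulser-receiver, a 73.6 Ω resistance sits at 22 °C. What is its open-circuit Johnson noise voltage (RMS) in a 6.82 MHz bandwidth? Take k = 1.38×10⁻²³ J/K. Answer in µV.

2.86 µV

T = 22 °C + 273.15 = 295.15 K
V_n = √(4kTRB)
4kTRB = 4 × 1.38×10⁻²³ × 295.15 × 7.36×10¹ × 6.82×10⁶ = 8.18×10⁻¹² V²
V_n = √(8.18×10⁻¹²) = 2.86×10⁻⁶ V = 2.86 µV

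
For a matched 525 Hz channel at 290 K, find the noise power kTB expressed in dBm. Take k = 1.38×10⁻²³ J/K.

P_n = kTB = 1.38×10⁻²³ × 290 × 5.25×10² = 2.10×10⁻¹⁸ W
In dBm: 10 log₁₀(2.10×10⁻¹⁸ / 10⁻³) = −146.8 dBm

−146.8 dBm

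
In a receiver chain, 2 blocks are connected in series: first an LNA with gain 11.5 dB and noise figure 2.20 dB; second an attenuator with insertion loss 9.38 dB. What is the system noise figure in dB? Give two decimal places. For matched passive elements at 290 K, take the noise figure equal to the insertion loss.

Convert to linear (a loss of L dB is a gain of −L dB): F_i = 10^(NF_i/10), G_i = 10^(G_i,dB/10)
  Stage 1: F_1 = 10^(2.20/10) = 1.660, G_1 = 10^(11.5/10) = 14.13
  Stage 2: F_2 = 10^(9.38/10) = 8.670, G_2 = 10^(−9.38/10) = 0.1153
Friis cascade:
  F = 1.660 + (8.670 − 1)/14.13 = 2.203
NF = 10 log₁₀(2.203) = 3.43 dB

3.43 dB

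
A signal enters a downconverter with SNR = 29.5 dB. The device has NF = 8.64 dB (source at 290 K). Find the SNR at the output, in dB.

20.86 dB

By definition F = SNR_in/SNR_out, so in dB: SNR_out = SNR_in − NF
SNR_out = 29.5 − 8.64 = 20.86 dB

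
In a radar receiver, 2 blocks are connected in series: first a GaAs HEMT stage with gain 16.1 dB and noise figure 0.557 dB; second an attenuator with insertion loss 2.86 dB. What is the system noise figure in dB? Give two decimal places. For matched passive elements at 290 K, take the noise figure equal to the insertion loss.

Convert to linear (a loss of L dB is a gain of −L dB): F_i = 10^(NF_i/10), G_i = 10^(G_i,dB/10)
  Stage 1: F_1 = 10^(0.557/10) = 1.137, G_1 = 10^(16.1/10) = 40.74
  Stage 2: F_2 = 10^(2.86/10) = 1.932, G_2 = 10^(−2.86/10) = 0.5176
Friis cascade:
  F = 1.137 + (1.932 − 1)/40.74 = 1.160
NF = 10 log₁₀(1.160) = 0.64 dB

0.64 dB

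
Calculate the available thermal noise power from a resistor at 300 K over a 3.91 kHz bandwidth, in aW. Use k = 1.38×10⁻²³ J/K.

16.2 aW

P_n = kTB = 1.38×10⁻²³ × 300 × 3.91×10³ = 1.62×10⁻¹⁷ W = 16.2 aW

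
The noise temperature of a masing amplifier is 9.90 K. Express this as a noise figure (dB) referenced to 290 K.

F = 1 + T_e/T₀ = 1 + 9.90/290 = 1.03414
NF = 10 log₁₀(1.03414) = 0.146 dB

0.146 dB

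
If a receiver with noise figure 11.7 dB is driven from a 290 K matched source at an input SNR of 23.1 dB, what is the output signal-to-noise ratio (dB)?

By definition F = SNR_in/SNR_out, so in dB: SNR_out = SNR_in − NF
SNR_out = 23.1 − 11.7 = 11.4 dB

11.4 dB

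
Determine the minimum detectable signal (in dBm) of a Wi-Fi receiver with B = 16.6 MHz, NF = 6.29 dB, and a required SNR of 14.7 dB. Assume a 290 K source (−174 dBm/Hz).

−80.8 dBm

Sensitivity = −174 + 10 log₁₀(B) + NF + SNR_min
= −174 + 72.2 + 6.29 + 14.7
= −80.81 dBm → −80.8 dBm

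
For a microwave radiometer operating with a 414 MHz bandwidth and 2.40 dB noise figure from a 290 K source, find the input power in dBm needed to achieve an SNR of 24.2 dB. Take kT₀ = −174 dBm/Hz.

Sensitivity = −174 + 10 log₁₀(B) + NF + SNR_min
= −174 + 86.17 + 2.40 + 24.2
= −61.23 dBm → −61.2 dBm

−61.2 dBm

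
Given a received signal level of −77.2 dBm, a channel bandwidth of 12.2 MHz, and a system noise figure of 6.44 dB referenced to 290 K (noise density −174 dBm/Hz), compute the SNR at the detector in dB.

Noise floor: N = −174 + 10 log₁₀(B) + NF
10 log₁₀(1.22×10⁷) = 70.86 dB
N = −174 + 70.86 + 6.44 = −96.70 dBm
SNR = P_sig − N = −77.2 − (−96.70) = 19.50 dB → 19.5 dB

19.5 dB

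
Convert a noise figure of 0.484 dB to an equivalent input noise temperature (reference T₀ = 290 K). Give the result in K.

34.2 K

F = 10^(0.484/10) = 1.11789
T_e = (F − 1)·T₀ = (1.11789 − 1) × 290 = 34.2 K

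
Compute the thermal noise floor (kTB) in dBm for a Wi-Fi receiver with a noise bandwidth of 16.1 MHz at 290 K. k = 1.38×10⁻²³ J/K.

−101.9 dBm

P_n = kTB = 1.38×10⁻²³ × 290 × 1.61×10⁷ = 6.44×10⁻¹⁴ W
In dBm: 10 log₁₀(6.44×10⁻¹⁴ / 10⁻³) = −101.9 dBm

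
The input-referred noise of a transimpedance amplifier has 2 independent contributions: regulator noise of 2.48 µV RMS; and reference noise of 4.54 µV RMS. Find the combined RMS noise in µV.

Uncorrelated sources add in power (mean-square): V_tot = √(ΣV_i²)
V_tot = √[(2.48×10⁻⁶)² + (4.54×10⁻⁶)²] = 5.17×10⁻⁶ V = 5.17 µV

5.17 µV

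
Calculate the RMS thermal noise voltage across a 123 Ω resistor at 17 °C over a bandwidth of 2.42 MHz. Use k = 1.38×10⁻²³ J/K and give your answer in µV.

T = 17 °C + 273.15 = 290.15 K
V_n = √(4kTRB)
4kTRB = 4 × 1.38×10⁻²³ × 290.15 × 1.23×10² × 2.42×10⁶ = 4.77×10⁻¹² V²
V_n = √(4.77×10⁻¹²) = 2.18×10⁻⁶ V = 2.18 µV

2.18 µV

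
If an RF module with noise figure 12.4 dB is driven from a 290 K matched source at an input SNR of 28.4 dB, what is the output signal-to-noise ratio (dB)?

By definition F = SNR_in/SNR_out, so in dB: SNR_out = SNR_in − NF
SNR_out = 28.4 − 12.4 = 16.0 dB

16.0 dB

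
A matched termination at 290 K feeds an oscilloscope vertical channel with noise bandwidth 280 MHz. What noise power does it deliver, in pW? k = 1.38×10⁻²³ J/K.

1.12 pW

P_n = kTB = 1.38×10⁻²³ × 290 × 2.80×10⁸ = 1.12×10⁻¹² W = 1.12 pW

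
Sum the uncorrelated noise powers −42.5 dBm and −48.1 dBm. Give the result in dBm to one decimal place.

Convert to linear, add, convert back:
P₁ = 5.62×10⁻⁸ W, P₂ = 1.55×10⁻⁸ W
P_tot = 7.17×10⁻⁸ W → 10 log₁₀(P_tot / 10⁻³) = −41.4 dBm

−41.4 dBm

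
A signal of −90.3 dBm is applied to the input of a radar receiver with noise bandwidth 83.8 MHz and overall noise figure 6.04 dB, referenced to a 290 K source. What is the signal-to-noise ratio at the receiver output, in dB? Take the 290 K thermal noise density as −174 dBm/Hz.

−1.6 dB

Noise floor: N = −174 + 10 log₁₀(B) + NF
10 log₁₀(8.38×10⁷) = 79.23 dB
N = −174 + 79.23 + 6.04 = −88.73 dBm
SNR = P_sig − N = −90.3 − (−88.73) = −1.57 dB → −1.6 dB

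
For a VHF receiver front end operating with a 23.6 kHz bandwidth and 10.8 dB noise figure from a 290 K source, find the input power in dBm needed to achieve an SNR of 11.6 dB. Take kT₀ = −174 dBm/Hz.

Sensitivity = −174 + 10 log₁₀(B) + NF + SNR_min
= −174 + 43.73 + 10.8 + 11.6
= −107.87 dBm → −107.9 dBm

−107.9 dBm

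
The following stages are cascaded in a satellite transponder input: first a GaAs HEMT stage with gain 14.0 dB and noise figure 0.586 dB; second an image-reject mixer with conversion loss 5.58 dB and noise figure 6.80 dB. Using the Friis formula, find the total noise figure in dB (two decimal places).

Convert to linear (a loss of L dB is a gain of −L dB): F_i = 10^(NF_i/10), G_i = 10^(G_i,dB/10)
  Stage 1: F_1 = 10^(0.586/10) = 1.144, G_1 = 10^(14.0/10) = 25.12
  Stage 2: F_2 = 10^(6.80/10) = 4.786, G_2 = 10^(−5.58/10) = 0.2767
Friis cascade:
  F = 1.144 + (4.786 − 1)/25.12 = 1.295
NF = 10 log₁₀(1.295) = 1.12 dB

1.12 dB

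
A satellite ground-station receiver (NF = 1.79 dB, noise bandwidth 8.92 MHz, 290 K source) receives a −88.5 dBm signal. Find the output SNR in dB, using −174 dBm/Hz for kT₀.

Noise floor: N = −174 + 10 log₁₀(B) + NF
10 log₁₀(8.92×10⁶) = 69.5 dB
N = −174 + 69.5 + 1.79 = −102.71 dBm
SNR = P_sig − N = −88.5 − (−102.71) = 14.21 dB → 14.2 dB

14.2 dB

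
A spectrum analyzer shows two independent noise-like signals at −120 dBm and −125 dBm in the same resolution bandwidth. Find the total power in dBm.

Convert to linear, add, convert back:
P₁ = 1.00×10⁻¹⁵ W, P₂ = 3.16×10⁻¹⁶ W
P_tot = 1.32×10⁻¹⁵ W → 10 log₁₀(P_tot / 10⁻³) = −118.8 dBm

−118.8 dBm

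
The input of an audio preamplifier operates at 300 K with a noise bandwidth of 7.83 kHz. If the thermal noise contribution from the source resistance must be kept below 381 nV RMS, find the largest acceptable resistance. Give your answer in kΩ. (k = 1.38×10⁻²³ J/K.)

Johnson–Nyquist: V_n = √(4kTRB) ⇒ R = V_n² / (4kTB)
4kTB = 4 × 1.38×10⁻²³ × 300 × 7.83×10³ = 1.30×10⁻¹⁶
R = (3.81×10⁻⁷)² / 1.30×10⁻¹⁶ = 1.12×10³ Ω = 1.12 kΩ

1.12 kΩ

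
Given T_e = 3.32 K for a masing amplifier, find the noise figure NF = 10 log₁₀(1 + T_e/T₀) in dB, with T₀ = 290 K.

F = 1 + T_e/T₀ = 1 + 3.32/290 = 1.01145
NF = 10 log₁₀(1.01145) = 0.049 dB

0.049 dB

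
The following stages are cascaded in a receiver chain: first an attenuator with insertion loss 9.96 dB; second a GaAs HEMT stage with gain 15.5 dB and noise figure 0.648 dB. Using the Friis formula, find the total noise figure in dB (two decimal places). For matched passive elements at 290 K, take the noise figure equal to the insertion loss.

10.61 dB

Convert to linear (a loss of L dB is a gain of −L dB): F_i = 10^(NF_i/10), G_i = 10^(G_i,dB/10)
  Stage 1: F_1 = 10^(9.96/10) = 9.908, G_1 = 10^(−9.96/10) = 0.1009
  Stage 2: F_2 = 10^(0.648/10) = 1.161, G_2 = 10^(15.5/10) = 35.48
Friis cascade:
  F = 9.908 + (1.161 − 1)/0.1009 = 11.50
NF = 10 log₁₀(11.50) = 10.61 dB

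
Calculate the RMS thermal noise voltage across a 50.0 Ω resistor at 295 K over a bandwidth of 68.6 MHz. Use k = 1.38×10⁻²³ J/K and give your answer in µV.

V_n = √(4kTRB)
4kTRB = 4 × 1.38×10⁻²³ × 295 × 5.00×10¹ × 6.86×10⁷ = 5.59×10⁻¹¹ V²
V_n = √(5.59×10⁻¹¹) = 7.47×10⁻⁶ V = 7.47 µV

7.47 µV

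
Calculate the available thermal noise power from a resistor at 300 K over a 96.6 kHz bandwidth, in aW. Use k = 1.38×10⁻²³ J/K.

400 aW

P_n = kTB = 1.38×10⁻²³ × 300 × 9.66×10⁴ = 4.00×10⁻¹⁶ W = 400 aW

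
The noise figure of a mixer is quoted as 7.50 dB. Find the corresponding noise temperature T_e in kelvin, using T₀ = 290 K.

1341 K

F = 10^(7.50/10) = 5.62341
T_e = (F − 1)·T₀ = (5.62341 − 1) × 290 = 1341 K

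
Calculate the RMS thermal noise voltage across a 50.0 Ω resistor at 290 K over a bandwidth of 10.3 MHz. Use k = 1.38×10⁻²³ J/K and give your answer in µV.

V_n = √(4kTRB)
4kTRB = 4 × 1.38×10⁻²³ × 290 × 5.00×10¹ × 1.03×10⁷ = 8.24×10⁻¹² V²
V_n = √(8.24×10⁻¹²) = 2.87×10⁻⁶ V = 2.87 µV

2.87 µV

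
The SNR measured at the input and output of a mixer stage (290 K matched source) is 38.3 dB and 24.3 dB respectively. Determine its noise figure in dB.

14.0 dB

NF (dB) = SNR_in(dB) − SNR_out(dB) when the source is at T₀
NF = 38.3 − 24.3 = 14.0 dB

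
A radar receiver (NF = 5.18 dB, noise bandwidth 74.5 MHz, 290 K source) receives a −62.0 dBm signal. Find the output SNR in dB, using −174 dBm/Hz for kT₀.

Noise floor: N = −174 + 10 log₁₀(B) + NF
10 log₁₀(7.45×10⁷) = 78.72 dB
N = −174 + 78.72 + 5.18 = −90.10 dBm
SNR = P_sig − N = −62.0 − (−90.10) = 28.10 dB → 28.1 dB

28.1 dB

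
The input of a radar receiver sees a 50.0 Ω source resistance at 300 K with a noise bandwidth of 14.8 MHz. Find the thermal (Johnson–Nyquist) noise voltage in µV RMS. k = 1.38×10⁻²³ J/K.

V_n = √(4kTRB)
4kTRB = 4 × 1.38×10⁻²³ × 300 × 5.00×10¹ × 1.48×10⁷ = 1.23×10⁻¹¹ V²
V_n = √(1.23×10⁻¹¹) = 3.50×10⁻⁶ V = 3.50 µV

3.50 µV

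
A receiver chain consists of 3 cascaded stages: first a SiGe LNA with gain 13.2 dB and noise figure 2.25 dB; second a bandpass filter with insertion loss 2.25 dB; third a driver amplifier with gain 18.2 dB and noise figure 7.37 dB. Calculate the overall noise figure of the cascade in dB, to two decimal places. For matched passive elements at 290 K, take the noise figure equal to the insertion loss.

Convert to linear (a loss of L dB is a gain of −L dB): F_i = 10^(NF_i/10), G_i = 10^(G_i,dB/10)
  Stage 1: F_1 = 10^(2.25/10) = 1.679, G_1 = 10^(13.2/10) = 20.89
  Stage 2: F_2 = 10^(2.25/10) = 1.679, G_2 = 10^(−2.25/10) = 0.5957
  Stage 3: F_3 = 10^(7.37/10) = 5.458, G_3 = 10^(18.2/10) = 66.07
Friis cascade:
  F = 1.679 + (1.679 − 1)/20.89 + (5.458 − 1)/12.45 = 2.069
NF = 10 log₁₀(2.069) = 3.16 dB

3.16 dB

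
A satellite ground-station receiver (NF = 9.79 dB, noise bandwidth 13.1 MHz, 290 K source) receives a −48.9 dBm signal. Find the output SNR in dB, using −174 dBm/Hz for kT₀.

44.1 dB

Noise floor: N = −174 + 10 log₁₀(B) + NF
10 log₁₀(1.31×10⁷) = 71.17 dB
N = −174 + 71.17 + 9.79 = −93.04 dBm
SNR = P_sig − N = −48.9 − (−93.04) = 44.14 dB → 44.1 dB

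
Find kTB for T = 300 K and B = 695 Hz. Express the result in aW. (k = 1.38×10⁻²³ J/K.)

P_n = kTB = 1.38×10⁻²³ × 300 × 6.95×10² = 2.88×10⁻¹⁸ W = 2.88 aW

2.88 aW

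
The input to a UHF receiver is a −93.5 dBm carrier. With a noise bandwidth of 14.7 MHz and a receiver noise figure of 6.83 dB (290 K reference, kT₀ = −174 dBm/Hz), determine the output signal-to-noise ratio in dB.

Noise floor: N = −174 + 10 log₁₀(B) + NF
10 log₁₀(1.47×10⁷) = 71.67 dB
N = −174 + 71.67 + 6.83 = −95.50 dBm
SNR = P_sig − N = −93.5 − (−95.50) = 2.00 dB → 2.0 dB

2.0 dB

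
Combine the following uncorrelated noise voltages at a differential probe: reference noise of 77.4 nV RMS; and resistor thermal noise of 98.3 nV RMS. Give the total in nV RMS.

Uncorrelated sources add in power (mean-square): V_tot = √(ΣV_i²)
V_tot = √[(7.74×10⁻⁸)² + (9.83×10⁻⁸)²] = 1.25×10⁻⁷ V = 125 nV

125 nV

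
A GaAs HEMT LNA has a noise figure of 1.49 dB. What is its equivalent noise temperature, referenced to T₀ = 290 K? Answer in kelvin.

119 K

F = 10^(1.49/10) = 1.40929
T_e = (F − 1)·T₀ = (1.40929 − 1) × 290 = 119 K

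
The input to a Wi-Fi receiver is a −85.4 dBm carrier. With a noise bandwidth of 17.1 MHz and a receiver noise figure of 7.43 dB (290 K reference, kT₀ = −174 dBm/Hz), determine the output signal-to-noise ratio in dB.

Noise floor: N = −174 + 10 log₁₀(B) + NF
10 log₁₀(1.71×10⁷) = 72.33 dB
N = −174 + 72.33 + 7.43 = −94.24 dBm
SNR = P_sig − N = −85.4 − (−94.24) = 8.84 dB → 8.8 dB

8.8 dB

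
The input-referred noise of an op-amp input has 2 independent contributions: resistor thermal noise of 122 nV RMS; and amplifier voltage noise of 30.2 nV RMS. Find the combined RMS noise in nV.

126 nV

Uncorrelated sources add in power (mean-square): V_tot = √(ΣV_i²)
V_tot = √[(1.22×10⁻⁷)² + (3.02×10⁻⁸)²] = 1.26×10⁻⁷ V = 126 nV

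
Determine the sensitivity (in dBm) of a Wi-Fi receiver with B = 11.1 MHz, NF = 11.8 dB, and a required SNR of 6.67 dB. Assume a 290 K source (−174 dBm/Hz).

Sensitivity = −174 + 10 log₁₀(B) + NF + SNR_min
= −174 + 70.45 + 11.8 + 6.67
= −85.08 dBm → −85.1 dBm

−85.1 dBm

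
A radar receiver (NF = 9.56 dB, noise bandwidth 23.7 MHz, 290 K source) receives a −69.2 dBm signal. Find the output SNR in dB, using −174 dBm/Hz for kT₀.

21.5 dB

Noise floor: N = −174 + 10 log₁₀(B) + NF
10 log₁₀(2.37×10⁷) = 73.75 dB
N = −174 + 73.75 + 9.56 = −90.69 dBm
SNR = P_sig − N = −69.2 − (−90.69) = 21.49 dB → 21.5 dB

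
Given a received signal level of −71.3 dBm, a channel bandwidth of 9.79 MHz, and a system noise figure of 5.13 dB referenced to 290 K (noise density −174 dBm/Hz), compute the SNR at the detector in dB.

Noise floor: N = −174 + 10 log₁₀(B) + NF
10 log₁₀(9.79×10⁶) = 69.91 dB
N = −174 + 69.91 + 5.13 = −98.96 dBm
SNR = P_sig − N = −71.3 − (−98.96) = 27.66 dB → 27.7 dB

27.7 dB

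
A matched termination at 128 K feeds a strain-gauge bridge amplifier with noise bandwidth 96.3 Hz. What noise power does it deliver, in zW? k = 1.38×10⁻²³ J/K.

170 zW

P_n = kTB = 1.38×10⁻²³ × 128 × 9.63×10¹ = 1.70×10⁻¹⁹ W = 170 zW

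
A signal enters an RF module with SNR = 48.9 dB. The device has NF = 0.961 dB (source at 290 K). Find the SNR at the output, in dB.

By definition F = SNR_in/SNR_out, so in dB: SNR_out = SNR_in − NF
SNR_out = 48.9 − 0.961 = 47.939 dB

47.939 dB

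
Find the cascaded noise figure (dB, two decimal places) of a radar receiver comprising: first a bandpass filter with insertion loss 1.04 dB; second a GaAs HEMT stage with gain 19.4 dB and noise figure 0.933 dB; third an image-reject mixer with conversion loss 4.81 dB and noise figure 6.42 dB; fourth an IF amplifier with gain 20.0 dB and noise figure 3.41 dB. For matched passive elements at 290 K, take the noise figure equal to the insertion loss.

2.25 dB

Convert to linear (a loss of L dB is a gain of −L dB): F_i = 10^(NF_i/10), G_i = 10^(G_i,dB/10)
  Stage 1: F_1 = 10^(1.04/10) = 1.271, G_1 = 10^(−1.04/10) = 0.7870
  Stage 2: F_2 = 10^(0.933/10) = 1.240, G_2 = 10^(19.4/10) = 87.10
  Stage 3: F_3 = 10^(6.42/10) = 4.385, G_3 = 10^(−4.81/10) = 0.3304
  Stage 4: F_4 = 10^(3.41/10) = 2.193, G_4 = 10^(20.0/10) = 100.0
Friis cascade:
  F = 1.271 + (1.240 − 1)/0.7870 + (4.385 − 1)/68.55 + (2.193 − 1)/22.65 = 1.677
NF = 10 log₁₀(1.677) = 2.25 dB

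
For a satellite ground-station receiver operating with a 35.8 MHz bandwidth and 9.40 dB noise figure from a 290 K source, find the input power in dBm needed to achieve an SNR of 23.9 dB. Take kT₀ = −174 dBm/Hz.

−65.2 dBm

Sensitivity = −174 + 10 log₁₀(B) + NF + SNR_min
= −174 + 75.54 + 9.40 + 23.9
= −65.16 dBm → −65.2 dBm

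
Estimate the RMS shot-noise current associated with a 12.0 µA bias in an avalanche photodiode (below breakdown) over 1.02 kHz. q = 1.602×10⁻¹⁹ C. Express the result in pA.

I_n = √(2qI·B)
2qI·B = 2 × 1.602×10⁻¹⁹ × 1.20×10⁻⁵ × 1.02×10³ = 3.92×10⁻²¹ A²
I_n = √(3.92×10⁻²¹) = 6.26×10⁻¹¹ A = 62.6 pA

62.6 pA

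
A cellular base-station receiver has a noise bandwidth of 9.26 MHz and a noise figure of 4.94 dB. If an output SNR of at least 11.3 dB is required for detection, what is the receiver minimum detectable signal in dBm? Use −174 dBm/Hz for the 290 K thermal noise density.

Sensitivity = −174 + 10 log₁₀(B) + NF + SNR_min
= −174 + 69.67 + 4.94 + 11.3
= −88.09 dBm → −88.1 dBm

−88.1 dBm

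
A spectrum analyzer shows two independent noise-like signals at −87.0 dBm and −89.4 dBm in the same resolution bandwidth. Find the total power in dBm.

Convert to linear, add, convert back:
P₁ = 2.00×10⁻¹² W, P₂ = 1.15×10⁻¹² W
P_tot = 3.14×10⁻¹² W → 10 log₁₀(P_tot / 10⁻³) = −85.0 dBm

−85.0 dBm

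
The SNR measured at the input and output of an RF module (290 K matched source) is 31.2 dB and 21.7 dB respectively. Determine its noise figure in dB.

NF (dB) = SNR_in(dB) − SNR_out(dB) when the source is at T₀
NF = 31.2 − 21.7 = 9.5 dB

9.5 dB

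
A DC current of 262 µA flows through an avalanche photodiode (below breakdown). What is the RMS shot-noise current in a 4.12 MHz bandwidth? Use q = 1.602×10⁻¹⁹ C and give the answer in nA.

18.6 nA

I_n = √(2qI·B)
2qI·B = 2 × 1.602×10⁻¹⁹ × 2.62×10⁻⁴ × 4.12×10⁶ = 3.46×10⁻¹⁶ A²
I_n = √(3.46×10⁻¹⁶) = 1.86×10⁻⁸ A = 18.6 nA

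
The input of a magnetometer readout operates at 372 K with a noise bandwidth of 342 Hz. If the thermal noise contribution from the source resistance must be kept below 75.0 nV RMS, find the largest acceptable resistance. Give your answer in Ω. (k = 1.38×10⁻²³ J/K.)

801 Ω

Johnson–Nyquist: V_n = √(4kTRB) ⇒ R = V_n² / (4kTB)
4kTB = 4 × 1.38×10⁻²³ × 372 × 3.42×10² = 7.02×10⁻¹⁸
R = (7.50×10⁻⁸)² / 7.02×10⁻¹⁸ = 8.01×10² Ω = 801 Ω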